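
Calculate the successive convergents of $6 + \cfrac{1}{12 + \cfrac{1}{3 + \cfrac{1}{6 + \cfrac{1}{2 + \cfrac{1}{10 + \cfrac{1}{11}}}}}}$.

6/1, 73/12, 225/37, 1423/234, 3071/505, 32133/5284, 356534/58629

Using the convergent recurrence p_i = a_i*p_{i-1} + p_{i-2}, q_i = a_i*q_{i-1} + q_{i-2} with p_{-2}=0, p_{-1}=1, q_{-2}=1, q_{-1}=0:
  i=0: a_0=6, p_0 = 6*1 + 0 = 6, q_0 = 6*0 + 1 = 1.
  i=1: a_1=12, p_1 = 12*6 + 1 = 73, q_1 = 12*1 + 0 = 12.
  i=2: a_2=3, p_2 = 3*73 + 6 = 225, q_2 = 3*12 + 1 = 37.
  i=3: a_3=6, p_3 = 6*225 + 73 = 1423, q_3 = 6*37 + 12 = 234.
  i=4: a_4=2, p_4 = 2*1423 + 225 = 3071, q_4 = 2*234 + 37 = 505.
  i=5: a_5=10, p_5 = 10*3071 + 1423 = 32133, q_5 = 10*505 + 234 = 5284.
  i=6: a_6=11, p_6 = 11*32133 + 3071 = 356534, q_6 = 11*5284 + 505 = 58629.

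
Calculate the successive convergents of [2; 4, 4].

2/1, 9/4, 38/17

Using the convergent recurrence p_i = a_i*p_{i-1} + p_{i-2}, q_i = a_i*q_{i-1} + q_{i-2} with p_{-2}=0, p_{-1}=1, q_{-2}=1, q_{-1}=0:
  i=0: a_0=2, p_0 = 2*1 + 0 = 2, q_0 = 2*0 + 1 = 1.
  i=1: a_1=4, p_1 = 4*2 + 1 = 9, q_1 = 4*1 + 0 = 4.
  i=2: a_2=4, p_2 = 4*9 + 2 = 38, q_2 = 4*4 + 1 = 17.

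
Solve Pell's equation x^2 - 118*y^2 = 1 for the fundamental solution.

(x, y) = (306917, 28254)

First expand sqrt(118) as a continued fraction. With x_i = (sqrt(118) + m_i)/d_i and (m_0, d_0) = (0, 1): a_0 = floor(sqrt(118)) = 10, since 10^2 = 100 <= 118 < 121 = 11^2.
Iterate m_{i+1} = d_i*a_i - m_i, d_{i+1} = (118 - m_{i+1}^2)/d_i, a_{i+1} = floor((a_0 + m_{i+1})/d_{i+1}):
  m_1 = 1*10 - 0 = 10, d_1 = (118 - 10^2)/1 = 18/1 = 18, a_1 = floor((10 + 10)/18) = 1.
  m_2 = 18*1 - 10 = 8, d_2 = (118 - 8^2)/18 = 54/18 = 3, a_2 = floor((10 + 8)/3) = 6.
  m_3 = 3*6 - 8 = 10, d_3 = (118 - 10^2)/3 = 18/3 = 6, a_3 = floor((10 + 10)/6) = 3.
  m_4 = 6*3 - 10 = 8, d_4 = (118 - 8^2)/6 = 54/6 = 9, a_4 = floor((10 + 8)/9) = 2.
  m_5 = 9*2 - 8 = 10, d_5 = (118 - 10^2)/9 = 18/9 = 2, a_5 = floor((10 + 10)/2) = 10.
  m_6 = 2*10 - 10 = 10, d_6 = (118 - 10^2)/2 = 18/2 = 9, a_6 = floor((10 + 10)/9) = 2.
  m_7 = 9*2 - 10 = 8, d_7 = (118 - 8^2)/9 = 54/9 = 6, a_7 = floor((10 + 8)/6) = 3.
  m_8 = 6*3 - 8 = 10, d_8 = (118 - 10^2)/6 = 18/6 = 3, a_8 = floor((10 + 10)/3) = 6.
  m_9 = 3*6 - 10 = 8, d_9 = (118 - 8^2)/3 = 54/3 = 18, a_9 = floor((10 + 8)/18) = 1.
  m_10 = 18*1 - 8 = 10, d_10 = (118 - 10^2)/18 = 18/18 = 1, a_10 = floor((10 + 10)/1) = 20.
  m_11 = 1*20 - 10 = 10, d_11 = (118 - 10^2)/1 = 18/1 = 18: (m_11, d_11) = (m_1, d_1) = (10, 18), so from here the quotients repeat a_1, ..., a_10; the period length is 10.
So sqrt(118) = [10; (1, 6, 3, 2, 10, 2, 3, 6, 1, 20)] with period length k = 10.
k is even, so the fundamental solution of x^2 - 118y^2 = 1 is (p_{k-1}, q_{k-1}) = (p_9, q_9); compute convergents through index 9.
Convergents (p_i = a_i*p_{i-1} + p_{i-2}, q_i = a_i*q_{i-1} + q_{i-2} with p_{-2}=0, p_{-1}=1, q_{-2}=1, q_{-1}=0):
  i=0: a_0=10, p_0 = 10*1 + 0 = 10, q_0 = 10*0 + 1 = 1.
  i=1: a_1=1, p_1 = 1*10 + 1 = 11, q_1 = 1*1 + 0 = 1.
  i=2: a_2=6, p_2 = 6*11 + 10 = 76, q_2 = 6*1 + 1 = 7.
  i=3: a_3=3, p_3 = 3*76 + 11 = 239, q_3 = 3*7 + 1 = 22.
  i=4: a_4=2, p_4 = 2*239 + 76 = 554, q_4 = 2*22 + 7 = 51.
  i=5: a_5=10, p_5 = 10*554 + 239 = 5779, q_5 = 10*51 + 22 = 532.
  i=6: a_6=2, p_6 = 2*5779 + 554 = 12112, q_6 = 2*532 + 51 = 1115.
  i=7: a_7=3, p_7 = 3*12112 + 5779 = 42115, q_7 = 3*1115 + 532 = 3877.
  i=8: a_8=6, p_8 = 6*42115 + 12112 = 264802, q_8 = 6*3877 + 1115 = 24377.
  i=9: a_9=1, p_9 = 1*264802 + 42115 = 306917, q_9 = 1*24377 + 3877 = 28254.
Check: 306917^2 - 118*28254^2 = 94198044889 - 94198044888 = 1, so (x, y) = (306917, 28254) solves the equation, and by the theorem it is the least positive solution.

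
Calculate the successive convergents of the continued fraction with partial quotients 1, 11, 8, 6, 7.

1/1, 12/11, 97/89, 594/545, 4255/3904

Using the convergent recurrence p_i = a_i*p_{i-1} + p_{i-2}, q_i = a_i*q_{i-1} + q_{i-2} with p_{-2}=0, p_{-1}=1, q_{-2}=1, q_{-1}=0:
  i=0: a_0=1, p_0 = 1*1 + 0 = 1, q_0 = 1*0 + 1 = 1.
  i=1: a_1=11, p_1 = 11*1 + 1 = 12, q_1 = 11*1 + 0 = 11.
  i=2: a_2=8, p_2 = 8*12 + 1 = 97, q_2 = 8*11 + 1 = 89.
  i=3: a_3=6, p_3 = 6*97 + 12 = 594, q_3 = 6*89 + 11 = 545.
  i=4: a_4=7, p_4 = 7*594 + 97 = 4255, q_4 = 7*545 + 89 = 3904.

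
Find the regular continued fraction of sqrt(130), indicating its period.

Write x_i = (sqrt(130) + m_i)/d_i with (m_0, d_0) = (0, 1). a_0 = floor(sqrt(130)) = 11, since 11^2 = 121 <= 130 < 144 = 12^2.
Iterate m_{i+1} = d_i*a_i - m_i, d_{i+1} = (130 - m_{i+1}^2)/d_i, a_{i+1} = floor((a_0 + m_{i+1})/d_{i+1}):
  m_1 = 1*11 - 0 = 11, d_1 = (130 - 11^2)/1 = 9/1 = 9, a_1 = floor((11 + 11)/9) = 2.
  m_2 = 9*2 - 11 = 7, d_2 = (130 - 7^2)/9 = 81/9 = 9, a_2 = floor((11 + 7)/9) = 2.
  m_3 = 9*2 - 7 = 11, d_3 = (130 - 11^2)/9 = 9/9 = 1, a_3 = floor((11 + 11)/1) = 22.
  m_4 = 1*22 - 11 = 11, d_4 = (130 - 11^2)/1 = 9/1 = 9: (m_4, d_4) = (m_1, d_1) = (11, 9), so from here the quotients repeat a_1, ..., a_3; the period length is 3.
Hence the expansion of sqrt(130) is a_0 = 11 followed by the repeating block 2, 2, 22 (period 3).

[11; (2, 2, 22)]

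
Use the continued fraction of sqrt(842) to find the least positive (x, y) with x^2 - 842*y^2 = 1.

First expand sqrt(842) as a continued fraction. With x_i = (sqrt(842) + m_i)/d_i and (m_0, d_0) = (0, 1): a_0 = floor(sqrt(842)) = 29, since 29^2 = 841 <= 842 < 900 = 30^2.
Iterate m_{i+1} = d_i*a_i - m_i, d_{i+1} = (842 - m_{i+1}^2)/d_i, a_{i+1} = floor((a_0 + m_{i+1})/d_{i+1}):
  m_1 = 1*29 - 0 = 29, d_1 = (842 - 29^2)/1 = 1/1 = 1, a_1 = floor((29 + 29)/1) = 58.
  m_2 = 1*58 - 29 = 29, d_2 = (842 - 29^2)/1 = 1/1 = 1: (m_2, d_2) = (m_1, d_1) = (29, 1), so from here the quotient a_1 repeats; the period length is 1.
So sqrt(842) = [29; (58)] with period length k = 1.
k is odd, so (p_{k-1}, q_{k-1}) only solves x^2 - 842y^2 = -1 and the fundamental solution of x^2 - 842y^2 = 1 is (p_{2k-1}, q_{2k-1}) = (p_1, q_1); compute convergents through index 1, running through the period twice.
Convergents (p_i = a_i*p_{i-1} + p_{i-2}, q_i = a_i*q_{i-1} + q_{i-2} with p_{-2}=0, p_{-1}=1, q_{-2}=1, q_{-1}=0):
  i=0: a_0=29, p_0 = 29*1 + 0 = 29, q_0 = 29*0 + 1 = 1.
  i=1: a_1=58, p_1 = 58*29 + 1 = 1683, q_1 = 58*1 + 0 = 58.
Indeed p_0^2 - 842*q_0^2 = 841 - 842 = -1, not +1.
Check: 1683^2 - 842*58^2 = 2832489 - 2832488 = 1, so (x, y) = (1683, 58) solves the equation, and by the theorem it is the least positive solution.

(x, y) = (1683, 58)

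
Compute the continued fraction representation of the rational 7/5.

Run the Euclidean algorithm on 7 and 5; the successive quotients are the partial quotients a_0, a_1, ... (each step inverts the fractional part left over by the previous one):
  7 = 1*5 + 2, so a_0 = 1.
  5 = 2*2 + 1, so a_1 = 2.
  2 = 2*1 + 0, so a_2 = 2.
The remainder reaches 0 after 3 divisions, so the expansion has 3 partial quotients, read off in order.

[1; 2, 2]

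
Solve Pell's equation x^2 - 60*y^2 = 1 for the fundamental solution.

(x, y) = (31, 4)

First expand sqrt(60) as a continued fraction. With x_i = (sqrt(60) + m_i)/d_i and (m_0, d_0) = (0, 1): a_0 = floor(sqrt(60)) = 7, since 7^2 = 49 <= 60 < 64 = 8^2.
Iterate m_{i+1} = d_i*a_i - m_i, d_{i+1} = (60 - m_{i+1}^2)/d_i, a_{i+1} = floor((a_0 + m_{i+1})/d_{i+1}):
  m_1 = 1*7 - 0 = 7, d_1 = (60 - 7^2)/1 = 11/1 = 11, a_1 = floor((7 + 7)/11) = 1.
  m_2 = 11*1 - 7 = 4, d_2 = (60 - 4^2)/11 = 44/11 = 4, a_2 = floor((7 + 4)/4) = 2.
  m_3 = 4*2 - 4 = 4, d_3 = (60 - 4^2)/4 = 44/4 = 11, a_3 = floor((7 + 4)/11) = 1.
  m_4 = 11*1 - 4 = 7, d_4 = (60 - 7^2)/11 = 11/11 = 1, a_4 = floor((7 + 7)/1) = 14.
  m_5 = 1*14 - 7 = 7, d_5 = (60 - 7^2)/1 = 11/1 = 11: (m_5, d_5) = (m_1, d_1) = (7, 11), so from here the quotients repeat a_1, ..., a_4; the period length is 4.
So sqrt(60) = [7; (1, 2, 1, 14)] with period length k = 4.
k is even, so the fundamental solution of x^2 - 60y^2 = 1 is (p_{k-1}, q_{k-1}) = (p_3, q_3); compute convergents through index 3.
Convergents (p_i = a_i*p_{i-1} + p_{i-2}, q_i = a_i*q_{i-1} + q_{i-2} with p_{-2}=0, p_{-1}=1, q_{-2}=1, q_{-1}=0):
  i=0: a_0=7, p_0 = 7*1 + 0 = 7, q_0 = 7*0 + 1 = 1.
  i=1: a_1=1, p_1 = 1*7 + 1 = 8, q_1 = 1*1 + 0 = 1.
  i=2: a_2=2, p_2 = 2*8 + 7 = 23, q_2 = 2*1 + 1 = 3.
  i=3: a_3=1, p_3 = 1*23 + 8 = 31, q_3 = 1*3 + 1 = 4.
Check: 31^2 - 60*4^2 = 961 - 960 = 1, so (x, y) = (31, 4) solves the equation, and by the theorem it is the least positive solution.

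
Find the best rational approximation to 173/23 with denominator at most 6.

15/2

Expand x = 173/23 as a continued fraction with the Euclidean algorithm:
  173 = 7*23 + 12, so a_0 = 7.
  23 = 1*12 + 11, so a_1 = 1.
  12 = 1*11 + 1, so a_2 = 1.
  11 = 11*1 + 0, so a_3 = 11.
so x = [7; 1, 1, 11].
Convergents (p_i = a_i*p_{i-1} + p_{i-2}, q_i = a_i*q_{i-1} + q_{i-2} with p_{-2}=0, p_{-1}=1, q_{-2}=1, q_{-1}=0), until the denominator exceeds 6:
  i=0: a_0=7, p_0 = 7*1 + 0 = 7, q_0 = 7*0 + 1 = 1.
  i=1: a_1=1, p_1 = 1*7 + 1 = 8, q_1 = 1*1 + 0 = 1.
  i=2: a_2=1, p_2 = 1*8 + 7 = 15, q_2 = 1*1 + 1 = 2.
  i=3: a_3=11, p_3 = 11*15 + 8 = 173, q_3 = 11*2 + 1 = 23.
q_3 = 23 > 6, so the last convergent with denominator <= 6 is p_2/q_2 = 15/2.
The closest fraction with denominator <= 6 is either p_2/q_2 or the intermediate fraction (k*p_2 + p_1)/(k*q_2 + q_1) with the largest k >= 1 whose denominator stays <= 6; these approach x as k grows, and every other convergent or intermediate fraction in range is farther away.
Largest k: floor((6 - q_1)/q_2) = floor((6 - 1)/2) = 2.
That gives (2*15 + 8)/(2*2 + 1) = 38/5.
Compare the errors: |x - 15/2| = |173*2 - 15*23|/(23*2) = 1/46, and |x - 38/5| = |173*5 - 38*23|/(23*5) = 9/115.
Cross-multiplying, 1*115 = 115 < 414 = 9*46, so 1/46 is smaller: the convergent 15/2 is closer to x than 38/5.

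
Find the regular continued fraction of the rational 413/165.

Run the Euclidean algorithm on 413 and 165; the successive quotients are the partial quotients a_0, a_1, ... (each step inverts the fractional part left over by the previous one):
  413 = 2*165 + 83, so a_0 = 2.
  165 = 1*83 + 82, so a_1 = 1.
  83 = 1*82 + 1, so a_2 = 1.
  82 = 82*1 + 0, so a_3 = 82.
The remainder reaches 0 after 4 divisions, so the expansion has 4 partial quotients, read off in order.

[2; 1, 1, 82]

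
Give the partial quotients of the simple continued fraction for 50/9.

[5; 1, 1, 4]

Run the Euclidean algorithm on 50 and 9; the successive quotients are the partial quotients a_0, a_1, ... (each step inverts the fractional part left over by the previous one):
  50 = 5*9 + 5, so a_0 = 5.
  9 = 1*5 + 4, so a_1 = 1.
  5 = 1*4 + 1, so a_2 = 1.
  4 = 4*1 + 0, so a_3 = 4.
The remainder reaches 0 after 4 divisions, so the expansion has 4 partial quotients, read off in order.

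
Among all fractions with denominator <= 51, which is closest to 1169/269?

Expand x = 1169/269 as a continued fraction with the Euclidean algorithm:
  1169 = 4*269 + 93, so a_0 = 4.
  269 = 2*93 + 83, so a_1 = 2.
  93 = 1*83 + 10, so a_2 = 1.
  83 = 8*10 + 3, so a_3 = 8.
  10 = 3*3 + 1, so a_4 = 3.
  3 = 3*1 + 0, so a_5 = 3.
so x = [4; 2, 1, 8, 3, 3].
Convergents (p_i = a_i*p_{i-1} + p_{i-2}, q_i = a_i*q_{i-1} + q_{i-2} with p_{-2}=0, p_{-1}=1, q_{-2}=1, q_{-1}=0), until the denominator exceeds 51:
  i=0: a_0=4, p_0 = 4*1 + 0 = 4, q_0 = 4*0 + 1 = 1.
  i=1: a_1=2, p_1 = 2*4 + 1 = 9, q_1 = 2*1 + 0 = 2.
  i=2: a_2=1, p_2 = 1*9 + 4 = 13, q_2 = 1*2 + 1 = 3.
  i=3: a_3=8, p_3 = 8*13 + 9 = 113, q_3 = 8*3 + 2 = 26.
  i=4: a_4=3, p_4 = 3*113 + 13 = 352, q_4 = 3*26 + 3 = 81.
q_4 = 81 > 51, so the last convergent with denominator <= 51 is p_3/q_3 = 113/26.
The closest fraction with denominator <= 51 is either p_3/q_3 or the intermediate fraction (k*p_3 + p_2)/(k*q_3 + q_2) with the largest k >= 1 whose denominator stays <= 51; these approach x as k grows, and every other convergent or intermediate fraction in range is farther away.
Largest k: floor((51 - q_2)/q_3) = floor((51 - 3)/26) = 1.
That gives (1*113 + 13)/(1*26 + 3) = 126/29.
Compare the errors: |x - 113/26| = |1169*26 - 113*269|/(269*26) = 3/6994, and |x - 126/29| = |1169*29 - 126*269|/(269*29) = 7/7801.
Cross-multiplying, 3*7801 = 23403 < 48958 = 7*6994, so 3/6994 is smaller: the convergent 113/26 is closer to x than 126/29.

113/26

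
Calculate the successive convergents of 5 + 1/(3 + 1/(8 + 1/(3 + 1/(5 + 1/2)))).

Using the convergent recurrence p_i = a_i*p_{i-1} + p_{i-2}, q_i = a_i*q_{i-1} + q_{i-2} with p_{-2}=0, p_{-1}=1, q_{-2}=1, q_{-1}=0:
  i=0: a_0=5, p_0 = 5*1 + 0 = 5, q_0 = 5*0 + 1 = 1.
  i=1: a_1=3, p_1 = 3*5 + 1 = 16, q_1 = 3*1 + 0 = 3.
  i=2: a_2=8, p_2 = 8*16 + 5 = 133, q_2 = 8*3 + 1 = 25.
  i=3: a_3=3, p_3 = 3*133 + 16 = 415, q_3 = 3*25 + 3 = 78.
  i=4: a_4=5, p_4 = 5*415 + 133 = 2208, q_4 = 5*78 + 25 = 415.
  i=5: a_5=2, p_5 = 2*2208 + 415 = 4831, q_5 = 2*415 + 78 = 908.

5/1, 16/3, 133/25, 415/78, 2208/415, 4831/908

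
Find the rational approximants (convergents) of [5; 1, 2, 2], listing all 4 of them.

Using the convergent recurrence p_i = a_i*p_{i-1} + p_{i-2}, q_i = a_i*q_{i-1} + q_{i-2} with p_{-2}=0, p_{-1}=1, q_{-2}=1, q_{-1}=0:
  i=0: a_0=5, p_0 = 5*1 + 0 = 5, q_0 = 5*0 + 1 = 1.
  i=1: a_1=1, p_1 = 1*5 + 1 = 6, q_1 = 1*1 + 0 = 1.
  i=2: a_2=2, p_2 = 2*6 + 5 = 17, q_2 = 2*1 + 1 = 3.
  i=3: a_3=2, p_3 = 2*17 + 6 = 40, q_3 = 2*3 + 1 = 7.

5/1, 6/1, 17/3, 40/7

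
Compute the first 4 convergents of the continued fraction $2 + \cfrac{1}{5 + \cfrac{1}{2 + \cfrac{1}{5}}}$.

2/1, 11/5, 24/11, 131/60

Using the convergent recurrence p_i = a_i*p_{i-1} + p_{i-2}, q_i = a_i*q_{i-1} + q_{i-2} with p_{-2}=0, p_{-1}=1, q_{-2}=1, q_{-1}=0:
  i=0: a_0=2, p_0 = 2*1 + 0 = 2, q_0 = 2*0 + 1 = 1.
  i=1: a_1=5, p_1 = 5*2 + 1 = 11, q_1 = 5*1 + 0 = 5.
  i=2: a_2=2, p_2 = 2*11 + 2 = 24, q_2 = 2*5 + 1 = 11.
  i=3: a_3=5, p_3 = 5*24 + 11 = 131, q_3 = 5*11 + 5 = 60.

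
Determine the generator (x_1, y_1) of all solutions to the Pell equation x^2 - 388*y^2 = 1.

First expand sqrt(388) as a continued fraction. With x_i = (sqrt(388) + m_i)/d_i and (m_0, d_0) = (0, 1): a_0 = floor(sqrt(388)) = 19, since 19^2 = 361 <= 388 < 400 = 20^2.
Iterate m_{i+1} = d_i*a_i - m_i, d_{i+1} = (388 - m_{i+1}^2)/d_i, a_{i+1} = floor((a_0 + m_{i+1})/d_{i+1}):
  m_1 = 1*19 - 0 = 19, d_1 = (388 - 19^2)/1 = 27/1 = 27, a_1 = floor((19 + 19)/27) = 1.
  m_2 = 27*1 - 19 = 8, d_2 = (388 - 8^2)/27 = 324/27 = 12, a_2 = floor((19 + 8)/12) = 2.
  m_3 = 12*2 - 8 = 16, d_3 = (388 - 16^2)/12 = 132/12 = 11, a_3 = floor((19 + 16)/11) = 3.
  m_4 = 11*3 - 16 = 17, d_4 = (388 - 17^2)/11 = 99/11 = 9, a_4 = floor((19 + 17)/9) = 4.
  m_5 = 9*4 - 17 = 19, d_5 = (388 - 19^2)/9 = 27/9 = 3, a_5 = floor((19 + 19)/3) = 12.
  m_6 = 3*12 - 19 = 17, d_6 = (388 - 17^2)/3 = 99/3 = 33, a_6 = floor((19 + 17)/33) = 1.
  m_7 = 33*1 - 17 = 16, d_7 = (388 - 16^2)/33 = 132/33 = 4, a_7 = floor((19 + 16)/4) = 8.
  m_8 = 4*8 - 16 = 16, d_8 = (388 - 16^2)/4 = 132/4 = 33, a_8 = floor((19 + 16)/33) = 1.
  m_9 = 33*1 - 16 = 17, d_9 = (388 - 17^2)/33 = 99/33 = 3, a_9 = floor((19 + 17)/3) = 12.
  m_10 = 3*12 - 17 = 19, d_10 = (388 - 19^2)/3 = 27/3 = 9, a_10 = floor((19 + 19)/9) = 4.
  m_11 = 9*4 - 19 = 17, d_11 = (388 - 17^2)/9 = 99/9 = 11, a_11 = floor((19 + 17)/11) = 3.
  m_12 = 11*3 - 17 = 16, d_12 = (388 - 16^2)/11 = 132/11 = 12, a_12 = floor((19 + 16)/12) = 2.
  m_13 = 12*2 - 16 = 8, d_13 = (388 - 8^2)/12 = 324/12 = 27, a_13 = floor((19 + 8)/27) = 1.
  m_14 = 27*1 - 8 = 19, d_14 = (388 - 19^2)/27 = 27/27 = 1, a_14 = floor((19 + 19)/1) = 38.
  m_15 = 1*38 - 19 = 19, d_15 = (388 - 19^2)/1 = 27/1 = 27: (m_15, d_15) = (m_1, d_1) = (19, 27), so from here the quotients repeat a_1, ..., a_14; the period length is 14.
So sqrt(388) = [19; (1, 2, 3, 4, 12, 1, 8, 1, 12, 4, 3, 2, 1, 38)] with period length k = 14.
k is even, so the fundamental solution of x^2 - 388y^2 = 1 is (p_{k-1}, q_{k-1}) = (p_13, q_13); compute convergents through index 13.
Convergents (p_i = a_i*p_{i-1} + p_{i-2}, q_i = a_i*q_{i-1} + q_{i-2} with p_{-2}=0, p_{-1}=1, q_{-2}=1, q_{-1}=0):
  i=0: a_0=19, p_0 = 19*1 + 0 = 19, q_0 = 19*0 + 1 = 1.
  i=1: a_1=1, p_1 = 1*19 + 1 = 20, q_1 = 1*1 + 0 = 1.
  i=2: a_2=2, p_2 = 2*20 + 19 = 59, q_2 = 2*1 + 1 = 3.
  i=3: a_3=3, p_3 = 3*59 + 20 = 197, q_3 = 3*3 + 1 = 10.
  i=4: a_4=4, p_4 = 4*197 + 59 = 847, q_4 = 4*10 + 3 = 43.
  i=5: a_5=12, p_5 = 12*847 + 197 = 10361, q_5 = 12*43 + 10 = 526.
  i=6: a_6=1, p_6 = 1*10361 + 847 = 11208, q_6 = 1*526 + 43 = 569.
  i=7: a_7=8, p_7 = 8*11208 + 10361 = 100025, q_7 = 8*569 + 526 = 5078.
  i=8: a_8=1, p_8 = 1*100025 + 11208 = 111233, q_8 = 1*5078 + 569 = 5647.
  i=9: a_9=12, p_9 = 12*111233 + 100025 = 1434821, q_9 = 12*5647 + 5078 = 72842.
  i=10: a_10=4, p_10 = 4*1434821 + 111233 = 5850517, q_10 = 4*72842 + 5647 = 297015.
  i=11: a_11=3, p_11 = 3*5850517 + 1434821 = 18986372, q_11 = 3*297015 + 72842 = 963887.
  i=12: a_12=2, p_12 = 2*18986372 + 5850517 = 43823261, q_12 = 2*963887 + 297015 = 2224789.
  i=13: a_13=1, p_13 = 1*43823261 + 18986372 = 62809633, q_13 = 1*2224789 + 963887 = 3188676.
Check: 62809633^2 - 388*3188676^2 = 3945049997594689 - 3945049997594688 = 1, so (x, y) = (62809633, 3188676) solves the equation, and by the theorem it is the least positive solution.

(x, y) = (62809633, 3188676)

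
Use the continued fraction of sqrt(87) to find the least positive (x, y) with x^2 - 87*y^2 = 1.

(x, y) = (28, 3)

First expand sqrt(87) as a continued fraction. With x_i = (sqrt(87) + m_i)/d_i and (m_0, d_0) = (0, 1): a_0 = floor(sqrt(87)) = 9, since 9^2 = 81 <= 87 < 100 = 10^2.
Iterate m_{i+1} = d_i*a_i - m_i, d_{i+1} = (87 - m_{i+1}^2)/d_i, a_{i+1} = floor((a_0 + m_{i+1})/d_{i+1}):
  m_1 = 1*9 - 0 = 9, d_1 = (87 - 9^2)/1 = 6/1 = 6, a_1 = floor((9 + 9)/6) = 3.
  m_2 = 6*3 - 9 = 9, d_2 = (87 - 9^2)/6 = 6/6 = 1, a_2 = floor((9 + 9)/1) = 18.
  m_3 = 1*18 - 9 = 9, d_3 = (87 - 9^2)/1 = 6/1 = 6: (m_3, d_3) = (m_1, d_1) = (9, 6), so from here the quotients repeat a_1, a_2; the period length is 2.
So sqrt(87) = [9; (3, 18)] with period length k = 2.
k is even, so the fundamental solution of x^2 - 87y^2 = 1 is (p_{k-1}, q_{k-1}) = (p_1, q_1); compute convergents through index 1.
Convergents (p_i = a_i*p_{i-1} + p_{i-2}, q_i = a_i*q_{i-1} + q_{i-2} with p_{-2}=0, p_{-1}=1, q_{-2}=1, q_{-1}=0):
  i=0: a_0=9, p_0 = 9*1 + 0 = 9, q_0 = 9*0 + 1 = 1.
  i=1: a_1=3, p_1 = 3*9 + 1 = 28, q_1 = 3*1 + 0 = 3.
Check: 28^2 - 87*3^2 = 784 - 783 = 1, so (x, y) = (28, 3) solves the equation, and by the theorem it is the least positive solution.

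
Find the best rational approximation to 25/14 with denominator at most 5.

Expand x = 25/14 as a continued fraction with the Euclidean algorithm:
  25 = 1*14 + 11, so a_0 = 1.
  14 = 1*11 + 3, so a_1 = 1.
  11 = 3*3 + 2, so a_2 = 3.
  3 = 1*2 + 1, so a_3 = 1.
  2 = 2*1 + 0, so a_4 = 2.
so x = [1; 1, 3, 1, 2].
Convergents (p_i = a_i*p_{i-1} + p_{i-2}, q_i = a_i*q_{i-1} + q_{i-2} with p_{-2}=0, p_{-1}=1, q_{-2}=1, q_{-1}=0), until the denominator exceeds 5:
  i=0: a_0=1, p_0 = 1*1 + 0 = 1, q_0 = 1*0 + 1 = 1.
  i=1: a_1=1, p_1 = 1*1 + 1 = 2, q_1 = 1*1 + 0 = 1.
  i=2: a_2=3, p_2 = 3*2 + 1 = 7, q_2 = 3*1 + 1 = 4.
  i=3: a_3=1, p_3 = 1*7 + 2 = 9, q_3 = 1*4 + 1 = 5.
  i=4: a_4=2, p_4 = 2*9 + 7 = 25, q_4 = 2*5 + 4 = 14.
q_4 = 14 > 5, so the last convergent with denominator <= 5 is p_3/q_3 = 9/5.
The closest fraction with denominator <= 5 is either p_3/q_3 or the intermediate fraction (k*p_3 + p_2)/(k*q_3 + q_2) with the largest k >= 1 whose denominator stays <= 5; these approach x as k grows, and every other convergent or intermediate fraction in range is farther away.
Largest k: floor((5 - q_2)/q_3) = floor((5 - 4)/5) = 0.
Since k = 0, no intermediate fraction beyond p_3/q_3 has denominator <= 5, so the convergent 9/5 is the closest (its error is |25*5 - 9*14|/(14*5) = 1/70).

9/5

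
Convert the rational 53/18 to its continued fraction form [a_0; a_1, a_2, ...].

Run the Euclidean algorithm on 53 and 18; the successive quotients are the partial quotients a_0, a_1, ... (each step inverts the fractional part left over by the previous one):
  53 = 2*18 + 17, so a_0 = 2.
  18 = 1*17 + 1, so a_1 = 1.
  17 = 17*1 + 0, so a_2 = 17.
The remainder reaches 0 after 3 divisions, so the expansion has 3 partial quotients, read off in order.

[2; 1, 17]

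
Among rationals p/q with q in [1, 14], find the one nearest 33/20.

Expand x = 33/20 as a continued fraction with the Euclidean algorithm:
  33 = 1*20 + 13, so a_0 = 1.
  20 = 1*13 + 7, so a_1 = 1.
  13 = 1*7 + 6, so a_2 = 1.
  7 = 1*6 + 1, so a_3 = 1.
  6 = 6*1 + 0, so a_4 = 6.
so x = [1; 1, 1, 1, 6].
Convergents (p_i = a_i*p_{i-1} + p_{i-2}, q_i = a_i*q_{i-1} + q_{i-2} with p_{-2}=0, p_{-1}=1, q_{-2}=1, q_{-1}=0), until the denominator exceeds 14:
  i=0: a_0=1, p_0 = 1*1 + 0 = 1, q_0 = 1*0 + 1 = 1.
  i=1: a_1=1, p_1 = 1*1 + 1 = 2, q_1 = 1*1 + 0 = 1.
  i=2: a_2=1, p_2 = 1*2 + 1 = 3, q_2 = 1*1 + 1 = 2.
  i=3: a_3=1, p_3 = 1*3 + 2 = 5, q_3 = 1*2 + 1 = 3.
  i=4: a_4=6, p_4 = 6*5 + 3 = 33, q_4 = 6*3 + 2 = 20.
q_4 = 20 > 14, so the last convergent with denominator <= 14 is p_3/q_3 = 5/3.
The closest fraction with denominator <= 14 is either p_3/q_3 or the intermediate fraction (k*p_3 + p_2)/(k*q_3 + q_2) with the largest k >= 1 whose denominator stays <= 14; these approach x as k grows, and every other convergent or intermediate fraction in range is farther away.
Largest k: floor((14 - q_2)/q_3) = floor((14 - 2)/3) = 4.
That gives (4*5 + 3)/(4*3 + 2) = 23/14.
Compare the errors: |x - 5/3| = |33*3 - 5*20|/(20*3) = 1/60, and |x - 23/14| = |33*14 - 23*20|/(20*14) = 2/280.
Cross-multiplying, 2*60 = 120 < 280 = 1*280, so 2/280 is smaller: the intermediate fraction 23/14 is closer to x than 5/3.

23/14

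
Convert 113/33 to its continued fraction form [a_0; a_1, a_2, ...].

Run the Euclidean algorithm on 113 and 33; the successive quotients are the partial quotients a_0, a_1, ... (each step inverts the fractional part left over by the previous one):
  113 = 3*33 + 14, so a_0 = 3.
  33 = 2*14 + 5, so a_1 = 2.
  14 = 2*5 + 4, so a_2 = 2.
  5 = 1*4 + 1, so a_3 = 1.
  4 = 4*1 + 0, so a_4 = 4.
The remainder reaches 0 after 5 divisions, so the expansion has 5 partial quotients, read off in order.

[3; 2, 2, 1, 4]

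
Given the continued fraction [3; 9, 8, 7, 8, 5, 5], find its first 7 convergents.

Using the convergent recurrence p_i = a_i*p_{i-1} + p_{i-2}, q_i = a_i*q_{i-1} + q_{i-2} with p_{-2}=0, p_{-1}=1, q_{-2}=1, q_{-1}=0:
  i=0: a_0=3, p_0 = 3*1 + 0 = 3, q_0 = 3*0 + 1 = 1.
  i=1: a_1=9, p_1 = 9*3 + 1 = 28, q_1 = 9*1 + 0 = 9.
  i=2: a_2=8, p_2 = 8*28 + 3 = 227, q_2 = 8*9 + 1 = 73.
  i=3: a_3=7, p_3 = 7*227 + 28 = 1617, q_3 = 7*73 + 9 = 520.
  i=4: a_4=8, p_4 = 8*1617 + 227 = 13163, q_4 = 8*520 + 73 = 4233.
  i=5: a_5=5, p_5 = 5*13163 + 1617 = 67432, q_5 = 5*4233 + 520 = 21685.
  i=6: a_6=5, p_6 = 5*67432 + 13163 = 350323, q_6 = 5*21685 + 4233 = 112658.

3/1, 28/9, 227/73, 1617/520, 13163/4233, 67432/21685, 350323/112658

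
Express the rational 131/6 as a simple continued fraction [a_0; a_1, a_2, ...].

[21; 1, 5]

Run the Euclidean algorithm on 131 and 6; the successive quotients are the partial quotients a_0, a_1, ... (each step inverts the fractional part left over by the previous one):
  131 = 21*6 + 5, so a_0 = 21.
  6 = 1*5 + 1, so a_1 = 1.
  5 = 5*1 + 0, so a_2 = 5.
The remainder reaches 0 after 3 divisions, so the expansion has 3 partial quotients, read off in order.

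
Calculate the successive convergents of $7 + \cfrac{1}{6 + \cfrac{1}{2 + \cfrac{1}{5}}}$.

Using the convergent recurrence p_i = a_i*p_{i-1} + p_{i-2}, q_i = a_i*q_{i-1} + q_{i-2} with p_{-2}=0, p_{-1}=1, q_{-2}=1, q_{-1}=0:
  i=0: a_0=7, p_0 = 7*1 + 0 = 7, q_0 = 7*0 + 1 = 1.
  i=1: a_1=6, p_1 = 6*7 + 1 = 43, q_1 = 6*1 + 0 = 6.
  i=2: a_2=2, p_2 = 2*43 + 7 = 93, q_2 = 2*6 + 1 = 13.
  i=3: a_3=5, p_3 = 5*93 + 43 = 508, q_3 = 5*13 + 6 = 71.

7/1, 43/6, 93/13, 508/71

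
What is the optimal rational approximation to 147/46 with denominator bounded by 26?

Expand x = 147/46 as a continued fraction with the Euclidean algorithm:
  147 = 3*46 + 9, so a_0 = 3.
  46 = 5*9 + 1, so a_1 = 5.
  9 = 9*1 + 0, so a_2 = 9.
so x = [3; 5, 9].
Convergents (p_i = a_i*p_{i-1} + p_{i-2}, q_i = a_i*q_{i-1} + q_{i-2} with p_{-2}=0, p_{-1}=1, q_{-2}=1, q_{-1}=0), until the denominator exceeds 26:
  i=0: a_0=3, p_0 = 3*1 + 0 = 3, q_0 = 3*0 + 1 = 1.
  i=1: a_1=5, p_1 = 5*3 + 1 = 16, q_1 = 5*1 + 0 = 5.
  i=2: a_2=9, p_2 = 9*16 + 3 = 147, q_2 = 9*5 + 1 = 46.
q_2 = 46 > 26, so the last convergent with denominator <= 26 is p_1/q_1 = 16/5.
The closest fraction with denominator <= 26 is either p_1/q_1 or the intermediate fraction (k*p_1 + p_0)/(k*q_1 + q_0) with the largest k >= 1 whose denominator stays <= 26; these approach x as k grows, and every other convergent or intermediate fraction in range is farther away.
Largest k: floor((26 - q_0)/q_1) = floor((26 - 1)/5) = 5.
That gives (5*16 + 3)/(5*5 + 1) = 83/26.
Compare the errors: |x - 16/5| = |147*5 - 16*46|/(46*5) = 1/230, and |x - 83/26| = |147*26 - 83*46|/(46*26) = 4/1196.
Cross-multiplying, 4*230 = 920 < 1196 = 1*1196, so 4/1196 is smaller: the intermediate fraction 83/26 is closer to x than 16/5.

83/26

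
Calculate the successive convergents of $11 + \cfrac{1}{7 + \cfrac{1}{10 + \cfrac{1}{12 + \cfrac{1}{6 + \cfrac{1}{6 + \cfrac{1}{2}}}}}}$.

Using the convergent recurrence p_i = a_i*p_{i-1} + p_{i-2}, q_i = a_i*q_{i-1} + q_{i-2} with p_{-2}=0, p_{-1}=1, q_{-2}=1, q_{-1}=0:
  i=0: a_0=11, p_0 = 11*1 + 0 = 11, q_0 = 11*0 + 1 = 1.
  i=1: a_1=7, p_1 = 7*11 + 1 = 78, q_1 = 7*1 + 0 = 7.
  i=2: a_2=10, p_2 = 10*78 + 11 = 791, q_2 = 10*7 + 1 = 71.
  i=3: a_3=12, p_3 = 12*791 + 78 = 9570, q_3 = 12*71 + 7 = 859.
  i=4: a_4=6, p_4 = 6*9570 + 791 = 58211, q_4 = 6*859 + 71 = 5225.
  i=5: a_5=6, p_5 = 6*58211 + 9570 = 358836, q_5 = 6*5225 + 859 = 32209.
  i=6: a_6=2, p_6 = 2*358836 + 58211 = 775883, q_6 = 2*32209 + 5225 = 69643.

11/1, 78/7, 791/71, 9570/859, 58211/5225, 358836/32209, 775883/69643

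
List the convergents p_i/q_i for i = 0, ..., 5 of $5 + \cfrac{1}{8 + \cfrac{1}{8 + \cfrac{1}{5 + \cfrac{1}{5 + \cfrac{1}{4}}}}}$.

Using the convergent recurrence p_i = a_i*p_{i-1} + p_{i-2}, q_i = a_i*q_{i-1} + q_{i-2} with p_{-2}=0, p_{-1}=1, q_{-2}=1, q_{-1}=0:
  i=0: a_0=5, p_0 = 5*1 + 0 = 5, q_0 = 5*0 + 1 = 1.
  i=1: a_1=8, p_1 = 8*5 + 1 = 41, q_1 = 8*1 + 0 = 8.
  i=2: a_2=8, p_2 = 8*41 + 5 = 333, q_2 = 8*8 + 1 = 65.
  i=3: a_3=5, p_3 = 5*333 + 41 = 1706, q_3 = 5*65 + 8 = 333.
  i=4: a_4=5, p_4 = 5*1706 + 333 = 8863, q_4 = 5*333 + 65 = 1730.
  i=5: a_5=4, p_5 = 4*8863 + 1706 = 37158, q_5 = 4*1730 + 333 = 7253.

5/1, 41/8, 333/65, 1706/333, 8863/1730, 37158/7253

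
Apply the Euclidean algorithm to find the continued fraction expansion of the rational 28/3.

Run the Euclidean algorithm on 28 and 3; the successive quotients are the partial quotients a_0, a_1, ... (each step inverts the fractional part left over by the previous one):
  28 = 9*3 + 1, so a_0 = 9.
  3 = 3*1 + 0, so a_1 = 3.
The remainder reaches 0 after 2 divisions, so the expansion has 2 partial quotients, read off in order.

[9; 3]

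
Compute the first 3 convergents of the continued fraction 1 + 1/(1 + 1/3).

Using the convergent recurrence p_i = a_i*p_{i-1} + p_{i-2}, q_i = a_i*q_{i-1} + q_{i-2} with p_{-2}=0, p_{-1}=1, q_{-2}=1, q_{-1}=0:
  i=0: a_0=1, p_0 = 1*1 + 0 = 1, q_0 = 1*0 + 1 = 1.
  i=1: a_1=1, p_1 = 1*1 + 1 = 2, q_1 = 1*1 + 0 = 1.
  i=2: a_2=3, p_2 = 3*2 + 1 = 7, q_2 = 3*1 + 1 = 4.

1/1, 2/1, 7/4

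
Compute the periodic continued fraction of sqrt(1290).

[35; (1, 10, 1, 70)]

Write x_i = (sqrt(1290) + m_i)/d_i with (m_0, d_0) = (0, 1). a_0 = floor(sqrt(1290)) = 35, since 35^2 = 1225 <= 1290 < 1296 = 36^2.
Iterate m_{i+1} = d_i*a_i - m_i, d_{i+1} = (1290 - m_{i+1}^2)/d_i, a_{i+1} = floor((a_0 + m_{i+1})/d_{i+1}):
  m_1 = 1*35 - 0 = 35, d_1 = (1290 - 35^2)/1 = 65/1 = 65, a_1 = floor((35 + 35)/65) = 1.
  m_2 = 65*1 - 35 = 30, d_2 = (1290 - 30^2)/65 = 390/65 = 6, a_2 = floor((35 + 30)/6) = 10.
  m_3 = 6*10 - 30 = 30, d_3 = (1290 - 30^2)/6 = 390/6 = 65, a_3 = floor((35 + 30)/65) = 1.
  m_4 = 65*1 - 30 = 35, d_4 = (1290 - 35^2)/65 = 65/65 = 1, a_4 = floor((35 + 35)/1) = 70.
  m_5 = 1*70 - 35 = 35, d_5 = (1290 - 35^2)/1 = 65/1 = 65: (m_5, d_5) = (m_1, d_1) = (35, 65), so from here the quotients repeat a_1, ..., a_4; the period length is 4.
Hence the expansion of sqrt(1290) is a_0 = 35 followed by the repeating block 1, 10, 1, 70 (period 4).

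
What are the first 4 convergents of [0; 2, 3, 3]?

0/1, 1/2, 3/7, 10/23

Using the convergent recurrence p_i = a_i*p_{i-1} + p_{i-2}, q_i = a_i*q_{i-1} + q_{i-2} with p_{-2}=0, p_{-1}=1, q_{-2}=1, q_{-1}=0:
  i=0: a_0=0, p_0 = 0*1 + 0 = 0, q_0 = 0*0 + 1 = 1.
  i=1: a_1=2, p_1 = 2*0 + 1 = 1, q_1 = 2*1 + 0 = 2.
  i=2: a_2=3, p_2 = 3*1 + 0 = 3, q_2 = 3*2 + 1 = 7.
  i=3: a_3=3, p_3 = 3*3 + 1 = 10, q_3 = 3*7 + 2 = 23.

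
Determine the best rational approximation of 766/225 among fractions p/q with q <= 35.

Expand x = 766/225 as a continued fraction with the Euclidean algorithm:
  766 = 3*225 + 91, so a_0 = 3.
  225 = 2*91 + 43, so a_1 = 2.
  91 = 2*43 + 5, so a_2 = 2.
  43 = 8*5 + 3, so a_3 = 8.
  5 = 1*3 + 2, so a_4 = 1.
  3 = 1*2 + 1, so a_5 = 1.
  2 = 2*1 + 0, so a_6 = 2.
so x = [3; 2, 2, 8, 1, 1, 2].
Convergents (p_i = a_i*p_{i-1} + p_{i-2}, q_i = a_i*q_{i-1} + q_{i-2} with p_{-2}=0, p_{-1}=1, q_{-2}=1, q_{-1}=0), until the denominator exceeds 35:
  i=0: a_0=3, p_0 = 3*1 + 0 = 3, q_0 = 3*0 + 1 = 1.
  i=1: a_1=2, p_1 = 2*3 + 1 = 7, q_1 = 2*1 + 0 = 2.
  i=2: a_2=2, p_2 = 2*7 + 3 = 17, q_2 = 2*2 + 1 = 5.
  i=3: a_3=8, p_3 = 8*17 + 7 = 143, q_3 = 8*5 + 2 = 42.
q_3 = 42 > 35, so the last convergent with denominator <= 35 is p_2/q_2 = 17/5.
The closest fraction with denominator <= 35 is either p_2/q_2 or the intermediate fraction (k*p_2 + p_1)/(k*q_2 + q_1) with the largest k >= 1 whose denominator stays <= 35; these approach x as k grows, and every other convergent or intermediate fraction in range is farther away.
Largest k: floor((35 - q_1)/q_2) = floor((35 - 2)/5) = 6.
That gives (6*17 + 7)/(6*5 + 2) = 109/32.
Compare the errors: |x - 17/5| = |766*5 - 17*225|/(225*5) = 5/1125, and |x - 109/32| = |766*32 - 109*225|/(225*32) = 13/7200.
Cross-multiplying, 13*1125 = 14625 < 36000 = 5*7200, so 13/7200 is smaller: the intermediate fraction 109/32 is closer to x than 17/5.

109/32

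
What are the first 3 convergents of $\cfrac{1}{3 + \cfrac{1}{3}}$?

Using the convergent recurrence p_i = a_i*p_{i-1} + p_{i-2}, q_i = a_i*q_{i-1} + q_{i-2} with p_{-2}=0, p_{-1}=1, q_{-2}=1, q_{-1}=0:
  i=0: a_0=0, p_0 = 0*1 + 0 = 0, q_0 = 0*0 + 1 = 1.
  i=1: a_1=3, p_1 = 3*0 + 1 = 1, q_1 = 3*1 + 0 = 3.
  i=2: a_2=3, p_2 = 3*1 + 0 = 3, q_2 = 3*3 + 1 = 10.

0/1, 1/3, 3/10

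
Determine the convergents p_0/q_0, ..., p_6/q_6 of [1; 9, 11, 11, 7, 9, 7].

Using the convergent recurrence p_i = a_i*p_{i-1} + p_{i-2}, q_i = a_i*q_{i-1} + q_{i-2} with p_{-2}=0, p_{-1}=1, q_{-2}=1, q_{-1}=0:
  i=0: a_0=1, p_0 = 1*1 + 0 = 1, q_0 = 1*0 + 1 = 1.
  i=1: a_1=9, p_1 = 9*1 + 1 = 10, q_1 = 9*1 + 0 = 9.
  i=2: a_2=11, p_2 = 11*10 + 1 = 111, q_2 = 11*9 + 1 = 100.
  i=3: a_3=11, p_3 = 11*111 + 10 = 1231, q_3 = 11*100 + 9 = 1109.
  i=4: a_4=7, p_4 = 7*1231 + 111 = 8728, q_4 = 7*1109 + 100 = 7863.
  i=5: a_5=9, p_5 = 9*8728 + 1231 = 79783, q_5 = 9*7863 + 1109 = 71876.
  i=6: a_6=7, p_6 = 7*79783 + 8728 = 567209, q_6 = 7*71876 + 7863 = 510995.

1/1, 10/9, 111/100, 1231/1109, 8728/7863, 79783/71876, 567209/510995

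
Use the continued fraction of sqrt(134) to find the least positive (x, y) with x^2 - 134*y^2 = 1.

(x, y) = (145925, 12606)

First expand sqrt(134) as a continued fraction. With x_i = (sqrt(134) + m_i)/d_i and (m_0, d_0) = (0, 1): a_0 = floor(sqrt(134)) = 11, since 11^2 = 121 <= 134 < 144 = 12^2.
Iterate m_{i+1} = d_i*a_i - m_i, d_{i+1} = (134 - m_{i+1}^2)/d_i, a_{i+1} = floor((a_0 + m_{i+1})/d_{i+1}):
  m_1 = 1*11 - 0 = 11, d_1 = (134 - 11^2)/1 = 13/1 = 13, a_1 = floor((11 + 11)/13) = 1.
  m_2 = 13*1 - 11 = 2, d_2 = (134 - 2^2)/13 = 130/13 = 10, a_2 = floor((11 + 2)/10) = 1.
  m_3 = 10*1 - 2 = 8, d_3 = (134 - 8^2)/10 = 70/10 = 7, a_3 = floor((11 + 8)/7) = 2.
  m_4 = 7*2 - 8 = 6, d_4 = (134 - 6^2)/7 = 98/7 = 14, a_4 = floor((11 + 6)/14) = 1.
  m_5 = 14*1 - 6 = 8, d_5 = (134 - 8^2)/14 = 70/14 = 5, a_5 = floor((11 + 8)/5) = 3.
  m_6 = 5*3 - 8 = 7, d_6 = (134 - 7^2)/5 = 85/5 = 17, a_6 = floor((11 + 7)/17) = 1.
  m_7 = 17*1 - 7 = 10, d_7 = (134 - 10^2)/17 = 34/17 = 2, a_7 = floor((11 + 10)/2) = 10.
  m_8 = 2*10 - 10 = 10, d_8 = (134 - 10^2)/2 = 34/2 = 17, a_8 = floor((11 + 10)/17) = 1.
  m_9 = 17*1 - 10 = 7, d_9 = (134 - 7^2)/17 = 85/17 = 5, a_9 = floor((11 + 7)/5) = 3.
  m_10 = 5*3 - 7 = 8, d_10 = (134 - 8^2)/5 = 70/5 = 14, a_10 = floor((11 + 8)/14) = 1.
  m_11 = 14*1 - 8 = 6, d_11 = (134 - 6^2)/14 = 98/14 = 7, a_11 = floor((11 + 6)/7) = 2.
  m_12 = 7*2 - 6 = 8, d_12 = (134 - 8^2)/7 = 70/7 = 10, a_12 = floor((11 + 8)/10) = 1.
  m_13 = 10*1 - 8 = 2, d_13 = (134 - 2^2)/10 = 130/10 = 13, a_13 = floor((11 + 2)/13) = 1.
  m_14 = 13*1 - 2 = 11, d_14 = (134 - 11^2)/13 = 13/13 = 1, a_14 = floor((11 + 11)/1) = 22.
  m_15 = 1*22 - 11 = 11, d_15 = (134 - 11^2)/1 = 13/1 = 13: (m_15, d_15) = (m_1, d_1) = (11, 13), so from here the quotients repeat a_1, ..., a_14; the period length is 14.
So sqrt(134) = [11; (1, 1, 2, 1, 3, 1, 10, 1, 3, 1, 2, 1, 1, 22)] with period length k = 14.
k is even, so the fundamental solution of x^2 - 134y^2 = 1 is (p_{k-1}, q_{k-1}) = (p_13, q_13); compute convergents through index 13.
Convergents (p_i = a_i*p_{i-1} + p_{i-2}, q_i = a_i*q_{i-1} + q_{i-2} with p_{-2}=0, p_{-1}=1, q_{-2}=1, q_{-1}=0):
  i=0: a_0=11, p_0 = 11*1 + 0 = 11, q_0 = 11*0 + 1 = 1.
  i=1: a_1=1, p_1 = 1*11 + 1 = 12, q_1 = 1*1 + 0 = 1.
  i=2: a_2=1, p_2 = 1*12 + 11 = 23, q_2 = 1*1 + 1 = 2.
  i=3: a_3=2, p_3 = 2*23 + 12 = 58, q_3 = 2*2 + 1 = 5.
  i=4: a_4=1, p_4 = 1*58 + 23 = 81, q_4 = 1*5 + 2 = 7.
  i=5: a_5=3, p_5 = 3*81 + 58 = 301, q_5 = 3*7 + 5 = 26.
  i=6: a_6=1, p_6 = 1*301 + 81 = 382, q_6 = 1*26 + 7 = 33.
  i=7: a_7=10, p_7 = 10*382 + 301 = 4121, q_7 = 10*33 + 26 = 356.
  i=8: a_8=1, p_8 = 1*4121 + 382 = 4503, q_8 = 1*356 + 33 = 389.
  i=9: a_9=3, p_9 = 3*4503 + 4121 = 17630, q_9 = 3*389 + 356 = 1523.
  i=10: a_10=1, p_10 = 1*17630 + 4503 = 22133, q_10 = 1*1523 + 389 = 1912.
  i=11: a_11=2, p_11 = 2*22133 + 17630 = 61896, q_11 = 2*1912 + 1523 = 5347.
  i=12: a_12=1, p_12 = 1*61896 + 22133 = 84029, q_12 = 1*5347 + 1912 = 7259.
  i=13: a_13=1, p_13 = 1*84029 + 61896 = 145925, q_13 = 1*7259 + 5347 = 12606.
Check: 145925^2 - 134*12606^2 = 21294105625 - 21294105624 = 1, so (x, y) = (145925, 12606) solves the equation, and by the theorem it is the least positive solution.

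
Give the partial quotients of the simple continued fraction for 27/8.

[3; 2, 1, 2]

Run the Euclidean algorithm on 27 and 8; the successive quotients are the partial quotients a_0, a_1, ... (each step inverts the fractional part left over by the previous one):
  27 = 3*8 + 3, so a_0 = 3.
  8 = 2*3 + 2, so a_1 = 2.
  3 = 1*2 + 1, so a_2 = 1.
  2 = 2*1 + 0, so a_3 = 2.
The remainder reaches 0 after 4 divisions, so the expansion has 4 partial quotients, read off in order.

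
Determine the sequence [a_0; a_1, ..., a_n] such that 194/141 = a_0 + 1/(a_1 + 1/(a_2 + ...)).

Run the Euclidean algorithm on 194 and 141; the successive quotients are the partial quotients a_0, a_1, ... (each step inverts the fractional part left over by the previous one):
  194 = 1*141 + 53, so a_0 = 1.
  141 = 2*53 + 35, so a_1 = 2.
  53 = 1*35 + 18, so a_2 = 1.
  35 = 1*18 + 17, so a_3 = 1.
  18 = 1*17 + 1, so a_4 = 1.
  17 = 17*1 + 0, so a_5 = 17.
The remainder reaches 0 after 6 divisions, so the expansion has 6 partial quotients, read off in order.

[1; 2, 1, 1, 1, 17]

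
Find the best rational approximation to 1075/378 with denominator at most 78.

Expand x = 1075/378 as a continued fraction with the Euclidean algorithm:
  1075 = 2*378 + 319, so a_0 = 2.
  378 = 1*319 + 59, so a_1 = 1.
  319 = 5*59 + 24, so a_2 = 5.
  59 = 2*24 + 11, so a_3 = 2.
  24 = 2*11 + 2, so a_4 = 2.
  11 = 5*2 + 1, so a_5 = 5.
  2 = 2*1 + 0, so a_6 = 2.
so x = [2; 1, 5, 2, 2, 5, 2].
Convergents (p_i = a_i*p_{i-1} + p_{i-2}, q_i = a_i*q_{i-1} + q_{i-2} with p_{-2}=0, p_{-1}=1, q_{-2}=1, q_{-1}=0), until the denominator exceeds 78:
  i=0: a_0=2, p_0 = 2*1 + 0 = 2, q_0 = 2*0 + 1 = 1.
  i=1: a_1=1, p_1 = 1*2 + 1 = 3, q_1 = 1*1 + 0 = 1.
  i=2: a_2=5, p_2 = 5*3 + 2 = 17, q_2 = 5*1 + 1 = 6.
  i=3: a_3=2, p_3 = 2*17 + 3 = 37, q_3 = 2*6 + 1 = 13.
  i=4: a_4=2, p_4 = 2*37 + 17 = 91, q_4 = 2*13 + 6 = 32.
  i=5: a_5=5, p_5 = 5*91 + 37 = 492, q_5 = 5*32 + 13 = 173.
q_5 = 173 > 78, so the last convergent with denominator <= 78 is p_4/q_4 = 91/32.
The closest fraction with denominator <= 78 is either p_4/q_4 or the intermediate fraction (k*p_4 + p_3)/(k*q_4 + q_3) with the largest k >= 1 whose denominator stays <= 78; these approach x as k grows, and every other convergent or intermediate fraction in range is farther away.
Largest k: floor((78 - q_3)/q_4) = floor((78 - 13)/32) = 2.
That gives (2*91 + 37)/(2*32 + 13) = 219/77.
Compare the errors: |x - 91/32| = |1075*32 - 91*378|/(378*32) = 2/12096, and |x - 219/77| = |1075*77 - 219*378|/(378*77) = 7/29106.
Cross-multiplying, 2*29106 = 58212 < 84672 = 7*12096, so 2/12096 is smaller: the convergent 91/32 is closer to x than 219/77.

91/32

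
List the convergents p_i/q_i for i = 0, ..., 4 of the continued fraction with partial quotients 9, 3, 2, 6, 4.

Using the convergent recurrence p_i = a_i*p_{i-1} + p_{i-2}, q_i = a_i*q_{i-1} + q_{i-2} with p_{-2}=0, p_{-1}=1, q_{-2}=1, q_{-1}=0:
  i=0: a_0=9, p_0 = 9*1 + 0 = 9, q_0 = 9*0 + 1 = 1.
  i=1: a_1=3, p_1 = 3*9 + 1 = 28, q_1 = 3*1 + 0 = 3.
  i=2: a_2=2, p_2 = 2*28 + 9 = 65, q_2 = 2*3 + 1 = 7.
  i=3: a_3=6, p_3 = 6*65 + 28 = 418, q_3 = 6*7 + 3 = 45.
  i=4: a_4=4, p_4 = 4*418 + 65 = 1737, q_4 = 4*45 + 7 = 187.

9/1, 28/3, 65/7, 418/45, 1737/187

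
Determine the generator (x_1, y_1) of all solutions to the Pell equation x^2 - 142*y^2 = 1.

First expand sqrt(142) as a continued fraction. With x_i = (sqrt(142) + m_i)/d_i and (m_0, d_0) = (0, 1): a_0 = floor(sqrt(142)) = 11, since 11^2 = 121 <= 142 < 144 = 12^2.
Iterate m_{i+1} = d_i*a_i - m_i, d_{i+1} = (142 - m_{i+1}^2)/d_i, a_{i+1} = floor((a_0 + m_{i+1})/d_{i+1}):
  m_1 = 1*11 - 0 = 11, d_1 = (142 - 11^2)/1 = 21/1 = 21, a_1 = floor((11 + 11)/21) = 1.
  m_2 = 21*1 - 11 = 10, d_2 = (142 - 10^2)/21 = 42/21 = 2, a_2 = floor((11 + 10)/2) = 10.
  m_3 = 2*10 - 10 = 10, d_3 = (142 - 10^2)/2 = 42/2 = 21, a_3 = floor((11 + 10)/21) = 1.
  m_4 = 21*1 - 10 = 11, d_4 = (142 - 11^2)/21 = 21/21 = 1, a_4 = floor((11 + 11)/1) = 22.
  m_5 = 1*22 - 11 = 11, d_5 = (142 - 11^2)/1 = 21/1 = 21: (m_5, d_5) = (m_1, d_1) = (11, 21), so from here the quotients repeat a_1, ..., a_4; the period length is 4.
So sqrt(142) = [11; (1, 10, 1, 22)] with period length k = 4.
k is even, so the fundamental solution of x^2 - 142y^2 = 1 is (p_{k-1}, q_{k-1}) = (p_3, q_3); compute convergents through index 3.
Convergents (p_i = a_i*p_{i-1} + p_{i-2}, q_i = a_i*q_{i-1} + q_{i-2} with p_{-2}=0, p_{-1}=1, q_{-2}=1, q_{-1}=0):
  i=0: a_0=11, p_0 = 11*1 + 0 = 11, q_0 = 11*0 + 1 = 1.
  i=1: a_1=1, p_1 = 1*11 + 1 = 12, q_1 = 1*1 + 0 = 1.
  i=2: a_2=10, p_2 = 10*12 + 11 = 131, q_2 = 10*1 + 1 = 11.
  i=3: a_3=1, p_3 = 1*131 + 12 = 143, q_3 = 1*11 + 1 = 12.
Check: 143^2 - 142*12^2 = 20449 - 20448 = 1, so (x, y) = (143, 12) solves the equation, and by the theorem it is the least positive solution.

(x, y) = (143, 12)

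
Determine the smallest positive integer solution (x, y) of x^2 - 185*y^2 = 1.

First expand sqrt(185) as a continued fraction. With x_i = (sqrt(185) + m_i)/d_i and (m_0, d_0) = (0, 1): a_0 = floor(sqrt(185)) = 13, since 13^2 = 169 <= 185 < 196 = 14^2.
Iterate m_{i+1} = d_i*a_i - m_i, d_{i+1} = (185 - m_{i+1}^2)/d_i, a_{i+1} = floor((a_0 + m_{i+1})/d_{i+1}):
  m_1 = 1*13 - 0 = 13, d_1 = (185 - 13^2)/1 = 16/1 = 16, a_1 = floor((13 + 13)/16) = 1.
  m_2 = 16*1 - 13 = 3, d_2 = (185 - 3^2)/16 = 176/16 = 11, a_2 = floor((13 + 3)/11) = 1.
  m_3 = 11*1 - 3 = 8, d_3 = (185 - 8^2)/11 = 121/11 = 11, a_3 = floor((13 + 8)/11) = 1.
  m_4 = 11*1 - 8 = 3, d_4 = (185 - 3^2)/11 = 176/11 = 16, a_4 = floor((13 + 3)/16) = 1.
  m_5 = 16*1 - 3 = 13, d_5 = (185 - 13^2)/16 = 16/16 = 1, a_5 = floor((13 + 13)/1) = 26.
  m_6 = 1*26 - 13 = 13, d_6 = (185 - 13^2)/1 = 16/1 = 16: (m_6, d_6) = (m_1, d_1) = (13, 16), so from here the quotients repeat a_1, ..., a_5; the period length is 5.
So sqrt(185) = [13; (1, 1, 1, 1, 26)] with period length k = 5.
k is odd, so (p_{k-1}, q_{k-1}) only solves x^2 - 185y^2 = -1 and the fundamental solution of x^2 - 185y^2 = 1 is (p_{2k-1}, q_{2k-1}) = (p_9, q_9); compute convergents through index 9, running through the period twice.
Convergents (p_i = a_i*p_{i-1} + p_{i-2}, q_i = a_i*q_{i-1} + q_{i-2} with p_{-2}=0, p_{-1}=1, q_{-2}=1, q_{-1}=0):
  i=0: a_0=13, p_0 = 13*1 + 0 = 13, q_0 = 13*0 + 1 = 1.
  i=1: a_1=1, p_1 = 1*13 + 1 = 14, q_1 = 1*1 + 0 = 1.
  i=2: a_2=1, p_2 = 1*14 + 13 = 27, q_2 = 1*1 + 1 = 2.
  i=3: a_3=1, p_3 = 1*27 + 14 = 41, q_3 = 1*2 + 1 = 3.
  i=4: a_4=1, p_4 = 1*41 + 27 = 68, q_4 = 1*3 + 2 = 5.
  i=5: a_5=26, p_5 = 26*68 + 41 = 1809, q_5 = 26*5 + 3 = 133.
  i=6: a_6=1, p_6 = 1*1809 + 68 = 1877, q_6 = 1*133 + 5 = 138.
  i=7: a_7=1, p_7 = 1*1877 + 1809 = 3686, q_7 = 1*138 + 133 = 271.
  i=8: a_8=1, p_8 = 1*3686 + 1877 = 5563, q_8 = 1*271 + 138 = 409.
  i=9: a_9=1, p_9 = 1*5563 + 3686 = 9249, q_9 = 1*409 + 271 = 680.
Indeed p_4^2 - 185*q_4^2 = 4624 - 4625 = -1, not +1.
Check: 9249^2 - 185*680^2 = 85544001 - 85544000 = 1, so (x, y) = (9249, 680) solves the equation, and by the theorem it is the least positive solution.

(x, y) = (9249, 680)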